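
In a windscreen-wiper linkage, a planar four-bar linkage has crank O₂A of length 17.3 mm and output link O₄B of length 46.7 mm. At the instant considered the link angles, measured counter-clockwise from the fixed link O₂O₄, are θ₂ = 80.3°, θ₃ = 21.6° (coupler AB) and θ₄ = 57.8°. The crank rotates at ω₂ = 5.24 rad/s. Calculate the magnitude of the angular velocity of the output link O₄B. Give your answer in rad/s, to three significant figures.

ω₂ = 5.24 rad/s
Differentiating the loop-closure r₂e^{iθ₂}+r₃e^{iθ₃}=r₁+r₄e^{iθ₄} gives r₂ω₂e^{iθ₂}+r₃ω₃e^{iθ₃}=r₄ω₄e^{iθ₄}.
Eliminating the other unknown: ω₄ = r₂ω₂ sin(θ₂−θ₃) / [r₄ sin(θ₄−θ₃)].
Numerator sine = +0.85446; denominator sine = +0.59061.
Result = 0.0173·5.24·(+0.85446) / (0.0467·(+0.59061)) = +2.8084 rad/s; magnitude 2.8084 rad/s.

2.81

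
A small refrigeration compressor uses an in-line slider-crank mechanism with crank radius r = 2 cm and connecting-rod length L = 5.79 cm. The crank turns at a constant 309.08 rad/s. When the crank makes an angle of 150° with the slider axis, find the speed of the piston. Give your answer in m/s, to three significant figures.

ω = 309.1 rad/s
For an in-line slider-crank, x = r cosθ + √(L² − r² sin²θ), so v = −rω sinθ·[1 + r cosθ/√(L² − r² sin²θ)].
With r = 0.02 m, L = 0.0579 m, θ = 150°: √(L² − r² sin²θ) = 0.05703 m.
v = −0.02·309.1·0.50000·[1 + 0.02·-0.86603/0.05703] = -2.1521 m/s.
|v| = 2.1521 m/s.

2.15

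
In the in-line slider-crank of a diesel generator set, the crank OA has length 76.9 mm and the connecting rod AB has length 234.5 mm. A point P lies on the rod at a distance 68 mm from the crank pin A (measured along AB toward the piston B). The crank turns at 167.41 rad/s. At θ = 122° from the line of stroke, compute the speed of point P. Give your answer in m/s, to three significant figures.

11.4

ω = 167.4 rad/s.  Crank-pin speed |V_A| = rω = 12.874 m/s, perpendicular to OA.
Rod angle: sinφ = −(r/L) sinθ ⇒ φ = -16.147°; ω_rod = −rω cosθ/√(L²−r²sin²θ) = +30.287 rad/s.
V_P = V_A + ω_rod × AP, with AP = 0.068 m along the rod.
Components: V_Px = −rω sinθ − a·ω_rod·sinφ = -10.345 m/s;  V_Py = rω cosθ + a·ω_rod·cosφ = -4.8438 m/s.
|V_P| = √(V_Px² + V_Py²) = 11.423 m/s.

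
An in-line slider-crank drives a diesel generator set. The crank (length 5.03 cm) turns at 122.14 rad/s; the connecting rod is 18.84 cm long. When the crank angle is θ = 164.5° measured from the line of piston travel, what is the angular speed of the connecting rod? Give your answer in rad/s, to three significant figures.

31.5

ω = 122.1 rad/s
The rod makes angle φ with the slider axis where L sinφ = r sinθ; differentiating, L cosφ·φ̇ = r ω cosθ.
L cosφ = √(L² − r² sin²θ) = 0.18792 m.
|ω_rod| = r ω |cosθ| / √(L² − r² sin²θ) = 0.0503·122.1·0.96363/0.18792 = 31.504 rad/s.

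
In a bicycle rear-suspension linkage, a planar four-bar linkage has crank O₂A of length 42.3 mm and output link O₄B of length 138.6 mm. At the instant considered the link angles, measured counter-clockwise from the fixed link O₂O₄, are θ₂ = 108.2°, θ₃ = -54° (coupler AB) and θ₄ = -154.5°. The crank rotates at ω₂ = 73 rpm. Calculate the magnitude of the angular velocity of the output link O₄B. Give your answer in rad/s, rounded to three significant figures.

0.725

ω₂ = 7.645 rad/s (from 73 rpm).
Differentiating the loop-closure r₂e^{iθ₂}+r₃e^{iθ₃}=r₁+r₄e^{iθ₄} gives r₂ω₂e^{iθ₂}+r₃ω₃e^{iθ₃}=r₄ω₄e^{iθ₄}.
Eliminating the other unknown: ω₄ = r₂ω₂ sin(θ₂−θ₃) / [r₄ sin(θ₄−θ₃)].
Numerator sine = +0.30570; denominator sine = -0.98325.
Result = 0.0423·7.645·(+0.30570) / (0.1386·(-0.98325)) = -0.72536 rad/s; magnitude 0.72536 rad/s.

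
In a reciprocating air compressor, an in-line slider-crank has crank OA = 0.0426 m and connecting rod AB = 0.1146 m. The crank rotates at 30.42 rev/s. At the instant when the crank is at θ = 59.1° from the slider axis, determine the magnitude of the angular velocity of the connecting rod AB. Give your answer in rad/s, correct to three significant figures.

38.5

ω = 191.1 rad/s (converted from 30.42 rev/s).
The rod makes angle φ with the slider axis where L sinφ = r sinθ; differentiating, L cosφ·φ̇ = r ω cosθ.
L cosφ = √(L² − r² sin²θ) = 0.10861 m.
|ω_rod| = r ω |cosθ| / √(L² − r² sin²θ) = 0.0426·191.1·0.51354/0.10861 = 38.498 rad/s.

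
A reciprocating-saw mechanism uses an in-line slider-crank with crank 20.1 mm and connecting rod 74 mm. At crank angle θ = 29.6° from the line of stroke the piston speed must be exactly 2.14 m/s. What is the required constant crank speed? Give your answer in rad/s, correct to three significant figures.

For an in-line slider-crank, |v_piston| = rω|sinθ|·[1 + r cosθ/√(L² − r² sin²θ)].
With r = 0.0201 m, L = 0.074 m, θ = 29.6°: the bracketed kinematic factor |dx/dθ| = 0.012294 m.
ω = v/|dx/dθ| = 2.14/0.012294 = 174.06 rad/s.

174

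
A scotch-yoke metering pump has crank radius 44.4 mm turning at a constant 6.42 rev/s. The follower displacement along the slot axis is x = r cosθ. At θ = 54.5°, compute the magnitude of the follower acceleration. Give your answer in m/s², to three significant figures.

42.0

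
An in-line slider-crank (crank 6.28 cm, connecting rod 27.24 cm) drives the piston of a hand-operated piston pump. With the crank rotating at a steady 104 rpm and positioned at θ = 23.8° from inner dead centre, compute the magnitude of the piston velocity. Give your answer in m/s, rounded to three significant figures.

0.334

ω = 2π·104/60 = 10.89 rad/s
For an in-line slider-crank, x = r cosθ + √(L² − r² sin²θ), so v = −rω sinθ·[1 + r cosθ/√(L² − r² sin²θ)].
With r = 0.0628 m, L = 0.2724 m, θ = 23.8°: √(L² − r² sin²θ) = 0.27122 m.
v = −0.0628·10.89·0.40355·[1 + 0.0628·0.91496/0.27122] = -0.33448 m/s.
|v| = 0.33448 m/s.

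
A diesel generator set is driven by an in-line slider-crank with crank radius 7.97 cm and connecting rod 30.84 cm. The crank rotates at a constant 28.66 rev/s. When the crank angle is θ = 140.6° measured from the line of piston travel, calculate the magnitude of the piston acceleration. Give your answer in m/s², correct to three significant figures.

1850

ω = 2π·28.7 = 180.1 rad/s
x(θ) = r cosθ + √(L² − r² sin²θ); with ω constant, a = ω²·d²x/dθ².
d²x/dθ² = −r cosθ − r²(cos2θ)/√u − r⁴ sin²2θ/(4u^{3/2}),  u = L² − r² sin²θ = 0.0925514 m².
Substituting r = 0.0797 m, L = 0.3084 m, θ = 140.6°: d²x/dθ² = +0.057187 m.
a = ω²·d²x/dθ² = (180.1)²·(+0.057187) = +1854.4 m/s²;  |a| = 1854.4 m/s².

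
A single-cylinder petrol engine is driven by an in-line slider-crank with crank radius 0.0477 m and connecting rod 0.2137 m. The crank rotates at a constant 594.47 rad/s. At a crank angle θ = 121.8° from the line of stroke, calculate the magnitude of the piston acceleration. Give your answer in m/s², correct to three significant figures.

10500

ω = 594.5 rad/s
x(θ) = r cosθ + √(L² − r² sin²θ); with ω constant, a = ω²·d²x/dθ².
d²x/dθ² = −r cosθ − r²(cos2θ)/√u − r⁴ sin²2θ/(4u^{3/2}),  u = L² − r² sin²θ = 0.0440242 m².
Substituting r = 0.0477 m, L = 0.2137 m, θ = 121.8°: d²x/dθ² = +0.029845 m.
a = ω²·d²x/dθ² = (594.5)²·(+0.029845) = +10547 m/s²;  |a| = 10547 m/s².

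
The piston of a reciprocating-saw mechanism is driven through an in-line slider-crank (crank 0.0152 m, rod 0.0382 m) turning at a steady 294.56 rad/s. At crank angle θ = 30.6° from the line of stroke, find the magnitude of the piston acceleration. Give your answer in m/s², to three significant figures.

ω = 294.6 rad/s
x(θ) = r cosθ + √(L² − r² sin²θ); with ω constant, a = ω²·d²x/dθ².
d²x/dθ² = −r cosθ − r²(cos2θ)/√u − r⁴ sin²2θ/(4u^{3/2}),  u = L² − r² sin²θ = 0.00139937 m².
Substituting r = 0.0152 m, L = 0.0382 m, θ = 30.6°: d²x/dθ² = -0.016254 m.
a = ω²·d²x/dθ² = (294.6)²·(-0.016254) = -1410.3 m/s²;  |a| = 1410.3 m/s².

1410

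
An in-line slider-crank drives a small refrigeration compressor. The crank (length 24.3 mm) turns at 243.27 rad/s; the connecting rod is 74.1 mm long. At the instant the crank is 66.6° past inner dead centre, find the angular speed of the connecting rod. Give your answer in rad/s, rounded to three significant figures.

ω = 243.3 rad/s
The rod makes angle φ with the slider axis where L sinφ = r sinθ; differentiating, L cosφ·φ̇ = r ω cosθ.
L cosφ = √(L² − r² sin²θ) = 0.070664 m.
|ω_rod| = r ω |cosθ| / √(L² − r² sin²θ) = 0.0243·243.3·0.39715/0.070664 = 33.224 rad/s.

33.2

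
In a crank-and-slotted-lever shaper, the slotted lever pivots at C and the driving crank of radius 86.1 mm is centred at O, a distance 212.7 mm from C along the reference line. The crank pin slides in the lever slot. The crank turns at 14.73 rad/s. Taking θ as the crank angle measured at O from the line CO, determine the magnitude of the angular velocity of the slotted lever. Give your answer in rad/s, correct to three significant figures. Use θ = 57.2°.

3.52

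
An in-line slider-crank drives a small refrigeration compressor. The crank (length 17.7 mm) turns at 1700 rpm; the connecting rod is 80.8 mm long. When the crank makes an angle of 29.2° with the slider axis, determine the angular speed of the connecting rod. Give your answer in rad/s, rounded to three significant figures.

ω = 178 rad/s (converted from 1700 rpm).
The rod makes angle φ with the slider axis where L sinφ = r sinθ; differentiating, L cosφ·φ̇ = r ω cosθ.
L cosφ = √(L² − r² sin²θ) = 0.080337 m.
|ω_rod| = r ω |cosθ| / √(L² − r² sin²θ) = 0.0177·178·0.87292/0.080337 = 34.238 rad/s.

34.2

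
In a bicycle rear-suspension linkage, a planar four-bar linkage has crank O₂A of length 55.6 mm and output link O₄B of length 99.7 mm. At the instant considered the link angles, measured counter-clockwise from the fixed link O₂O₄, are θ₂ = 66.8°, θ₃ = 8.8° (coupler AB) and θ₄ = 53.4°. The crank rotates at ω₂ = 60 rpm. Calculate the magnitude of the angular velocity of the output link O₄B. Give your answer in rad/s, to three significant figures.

4.23

ω₂ = 6.283 rad/s (from 60 rpm).
Differentiating the loop-closure r₂e^{iθ₂}+r₃e^{iθ₃}=r₁+r₄e^{iθ₄} gives r₂ω₂e^{iθ₂}+r₃ω₃e^{iθ₃}=r₄ω₄e^{iθ₄}.
Eliminating the other unknown: ω₄ = r₂ω₂ sin(θ₂−θ₃) / [r₄ sin(θ₄−θ₃)].
Numerator sine = +0.84805; denominator sine = +0.70215.
Result = 0.0556·6.283·(+0.84805) / (0.0997·(+0.70215)) = +4.232 rad/s; magnitude 4.232 rad/s.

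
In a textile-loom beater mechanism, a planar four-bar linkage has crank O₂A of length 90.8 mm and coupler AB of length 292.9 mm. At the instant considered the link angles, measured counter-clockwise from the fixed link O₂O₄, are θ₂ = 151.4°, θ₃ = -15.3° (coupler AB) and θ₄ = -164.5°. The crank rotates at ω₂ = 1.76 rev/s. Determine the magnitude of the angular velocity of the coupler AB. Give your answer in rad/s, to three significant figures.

4.66

ω₂ = 11.06 rad/s (from 1.76 rev/s).
Differentiating the loop-closure r₂e^{iθ₂}+r₃e^{iθ₃}=r₁+r₄e^{iθ₄} gives r₂ω₂e^{iθ₂}+r₃ω₃e^{iθ₃}=r₄ω₄e^{iθ₄}.
Eliminating the other unknown: ω₃ = r₂ω₂ sin(θ₄−θ₂) / [r₃ sin(θ₃−θ₄)].
Numerator sine = +0.69591; denominator sine = +0.51204.
Result = 0.0908·11.06·(+0.69591) / (0.2929·(+0.51204)) = +4.6592 rad/s; magnitude 4.6592 rad/s.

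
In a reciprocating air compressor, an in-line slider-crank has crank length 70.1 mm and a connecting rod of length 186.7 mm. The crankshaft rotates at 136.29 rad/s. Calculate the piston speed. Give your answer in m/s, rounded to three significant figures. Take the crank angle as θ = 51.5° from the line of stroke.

9.31

ω = 136.3 rad/s
For an in-line slider-crank, x = r cosθ + √(L² − r² sin²θ), so v = −rω sinθ·[1 + r cosθ/√(L² − r² sin²θ)].
With r = 0.0701 m, L = 0.1867 m, θ = 51.5°: √(L² − r² sin²θ) = 0.17846 m.
v = −0.0701·136.3·0.78261·[1 + 0.0701·0.62251/0.17846] = -9.3053 m/s.
|v| = 9.3053 m/s.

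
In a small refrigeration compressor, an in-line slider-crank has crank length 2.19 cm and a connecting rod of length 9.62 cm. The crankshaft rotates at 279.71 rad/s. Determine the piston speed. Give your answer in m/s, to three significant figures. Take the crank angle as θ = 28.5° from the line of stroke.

3.51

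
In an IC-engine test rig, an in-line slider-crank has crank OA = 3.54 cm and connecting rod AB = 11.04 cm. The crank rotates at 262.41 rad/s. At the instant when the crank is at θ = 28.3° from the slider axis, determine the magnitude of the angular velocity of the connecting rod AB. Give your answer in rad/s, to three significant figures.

75.0

ω = 262.4 rad/s
The rod makes angle φ with the slider axis where L sinφ = r sinθ; differentiating, L cosφ·φ̇ = r ω cosθ.
L cosφ = √(L² − r² sin²θ) = 0.10912 m.
|ω_rod| = r ω |cosθ| / √(L² − r² sin²θ) = 0.0354·262.4·0.88048/0.10912 = 74.957 rad/s.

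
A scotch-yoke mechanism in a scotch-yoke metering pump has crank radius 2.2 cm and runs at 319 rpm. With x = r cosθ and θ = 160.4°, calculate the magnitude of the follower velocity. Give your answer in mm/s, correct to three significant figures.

247

ω = 33.41 rad/s (from 319 rpm).
x = r cosθ ⇒ ẋ = −rω sinθ.
|v| = rω|sinθ| = 0.022·33.41·|sin 160.4°| = 0.24653 m/s = 246.53 mm/s.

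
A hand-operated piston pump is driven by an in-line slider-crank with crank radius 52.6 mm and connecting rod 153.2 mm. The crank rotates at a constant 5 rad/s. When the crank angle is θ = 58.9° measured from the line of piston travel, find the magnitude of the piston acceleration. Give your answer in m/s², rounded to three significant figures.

ω = 5 rad/s
x(θ) = r cosθ + √(L² − r² sin²θ); with ω constant, a = ω²·d²x/dθ².
d²x/dθ² = −r cosθ − r²(cos2θ)/√u − r⁴ sin²2θ/(4u^{3/2}),  u = L² − r² sin²θ = 0.0214417 m².
Substituting r = 0.0526 m, L = 0.1532 m, θ = 58.9°: d²x/dθ² = -0.018834 m.
a = ω²·d²x/dθ² = (5)²·(-0.018834) = -0.47086 m/s²;  |a| = 0.47086 m/s².

0.471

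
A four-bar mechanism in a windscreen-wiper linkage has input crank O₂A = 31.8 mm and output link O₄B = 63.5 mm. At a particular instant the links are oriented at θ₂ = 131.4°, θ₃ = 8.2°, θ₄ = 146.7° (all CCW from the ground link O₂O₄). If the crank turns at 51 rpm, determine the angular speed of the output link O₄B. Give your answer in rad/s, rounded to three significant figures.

ω₂ = 5.341 rad/s (from 51 rpm).
Differentiating the loop-closure r₂e^{iθ₂}+r₃e^{iθ₃}=r₁+r₄e^{iθ₄} gives r₂ω₂e^{iθ₂}+r₃ω₃e^{iθ₃}=r₄ω₄e^{iθ₄}.
Eliminating the other unknown: ω₄ = r₂ω₂ sin(θ₂−θ₃) / [r₄ sin(θ₄−θ₃)].
Numerator sine = +0.83676; denominator sine = +0.66262.
Result = 0.0318·5.341·(+0.83676) / (0.0635·(+0.66262)) = +3.3775 rad/s; magnitude 3.3775 rad/s.

3.38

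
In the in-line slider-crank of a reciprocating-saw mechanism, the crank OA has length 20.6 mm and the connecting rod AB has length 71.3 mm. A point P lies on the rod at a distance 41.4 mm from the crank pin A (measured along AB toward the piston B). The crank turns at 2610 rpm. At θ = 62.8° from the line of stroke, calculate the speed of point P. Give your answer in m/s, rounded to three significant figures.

ω = 273.3 rad/s.  Crank-pin speed |V_A| = rω = 5.6304 m/s, perpendicular to OA.
Rod angle: sinφ = −(r/L) sinθ ⇒ φ = -14.890°; ω_rod = −rω cosθ/√(L²−r²sin²θ) = -37.35 rad/s.
V_P = V_A + ω_rod × AP, with AP = 0.0414 m along the rod.
Components: V_Px = −rω sinθ − a·ω_rod·sinφ = -5.4051 m/s;  V_Py = rω cosθ + a·ω_rod·cosφ = +1.0793 m/s.
|V_P| = √(V_Px² + V_Py²) = 5.5118 m/s.

5.51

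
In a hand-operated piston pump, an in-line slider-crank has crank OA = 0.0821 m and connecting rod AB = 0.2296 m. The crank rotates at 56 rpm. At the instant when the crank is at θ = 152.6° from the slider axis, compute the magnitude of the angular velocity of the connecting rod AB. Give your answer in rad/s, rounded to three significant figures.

1.89

ω = 5.864 rad/s (converted from 56 rpm).
The rod makes angle φ with the slider axis where L sinφ = r sinθ; differentiating, L cosφ·φ̇ = r ω cosθ.
L cosφ = √(L² − r² sin²θ) = 0.22647 m.
|ω_rod| = r ω |cosθ| / √(L² − r² sin²θ) = 0.0821·5.864·0.88782/0.22647 = 1.8874 rad/s.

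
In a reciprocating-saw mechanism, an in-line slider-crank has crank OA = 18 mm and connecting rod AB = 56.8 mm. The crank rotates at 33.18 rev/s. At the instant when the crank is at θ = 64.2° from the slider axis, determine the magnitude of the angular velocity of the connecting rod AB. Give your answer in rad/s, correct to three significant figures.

30.0

ω = 208.5 rad/s (converted from 33.18 rev/s).
The rod makes angle φ with the slider axis where L sinφ = r sinθ; differentiating, L cosφ·φ̇ = r ω cosθ.
L cosφ = √(L² − r² sin²θ) = 0.054439 m.
|ω_rod| = r ω |cosθ| / √(L² − r² sin²θ) = 0.018·208.5·0.43523/0.054439 = 30.001 rad/s.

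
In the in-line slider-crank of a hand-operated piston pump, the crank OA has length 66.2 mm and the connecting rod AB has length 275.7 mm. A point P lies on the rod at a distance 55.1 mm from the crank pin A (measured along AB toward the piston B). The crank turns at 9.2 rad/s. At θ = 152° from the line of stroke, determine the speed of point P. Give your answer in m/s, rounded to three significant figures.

0.510

ω = 9.2 rad/s.  Crank-pin speed |V_A| = rω = 0.60904 m/s, perpendicular to OA.
Rod angle: sinφ = −(r/L) sinθ ⇒ φ = -6.473°; ω_rod = −rω cosθ/√(L²−r²sin²θ) = +1.963 rad/s.
V_P = V_A + ω_rod × AP, with AP = 0.0551 m along the rod.
Components: V_Px = −rω sinθ − a·ω_rod·sinφ = -0.27373 m/s;  V_Py = rω cosθ + a·ω_rod·cosφ = -0.43028 m/s.
|V_P| = √(V_Px² + V_Py²) = 0.50997 m/s.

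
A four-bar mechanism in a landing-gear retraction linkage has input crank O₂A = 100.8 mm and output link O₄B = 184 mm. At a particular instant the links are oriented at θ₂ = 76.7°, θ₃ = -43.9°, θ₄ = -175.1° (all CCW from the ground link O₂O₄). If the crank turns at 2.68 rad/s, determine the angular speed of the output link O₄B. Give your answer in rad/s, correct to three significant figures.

1.68

ω₂ = 2.68 rad/s
Differentiating the loop-closure r₂e^{iθ₂}+r₃e^{iθ₃}=r₁+r₄e^{iθ₄} gives r₂ω₂e^{iθ₂}+r₃ω₃e^{iθ₃}=r₄ω₄e^{iθ₄}.
Eliminating the other unknown: ω₄ = r₂ω₂ sin(θ₂−θ₃) / [r₄ sin(θ₄−θ₃)].
Numerator sine = +0.86074; denominator sine = -0.75241.
Result = 0.1008·2.68·(+0.86074) / (0.184·(-0.75241)) = -1.6796 rad/s; magnitude 1.6796 rad/s.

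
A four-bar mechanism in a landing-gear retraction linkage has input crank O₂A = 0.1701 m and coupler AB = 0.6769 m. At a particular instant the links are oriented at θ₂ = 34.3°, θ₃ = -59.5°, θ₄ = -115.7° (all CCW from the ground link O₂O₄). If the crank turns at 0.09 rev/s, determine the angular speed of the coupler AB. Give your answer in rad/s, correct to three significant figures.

ω₂ = 0.5655 rad/s (from 0.09 rev/s).
Differentiating the loop-closure r₂e^{iθ₂}+r₃e^{iθ₃}=r₁+r₄e^{iθ₄} gives r₂ω₂e^{iθ₂}+r₃ω₃e^{iθ₃}=r₄ω₄e^{iθ₄}.
Eliminating the other unknown: ω₃ = r₂ω₂ sin(θ₄−θ₂) / [r₃ sin(θ₃−θ₄)].
Numerator sine = -0.50000; denominator sine = +0.83098.
Result = 0.1701·0.5655·(-0.50000) / (0.6769·(+0.83098)) = -0.085503 rad/s; magnitude 0.085503 rad/s.

0.0855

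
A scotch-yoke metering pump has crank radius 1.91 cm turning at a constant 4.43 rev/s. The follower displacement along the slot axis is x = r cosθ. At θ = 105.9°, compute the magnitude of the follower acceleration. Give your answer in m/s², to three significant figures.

4.05

ω = 27.83 rad/s (from 4.43 rev/s).
x = r cosθ ⇒ ẍ = −rω² cosθ (ω constant).
|a| = rω²|cosθ| = 0.0191·(27.83)²·|cos 105.9°| = 4.054 m/s².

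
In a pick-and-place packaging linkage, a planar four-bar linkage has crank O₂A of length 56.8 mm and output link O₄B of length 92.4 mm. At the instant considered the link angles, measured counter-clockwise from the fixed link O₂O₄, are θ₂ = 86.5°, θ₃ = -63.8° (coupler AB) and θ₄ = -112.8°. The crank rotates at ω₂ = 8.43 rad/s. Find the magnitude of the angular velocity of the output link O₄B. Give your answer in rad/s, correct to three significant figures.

3.40

ω₂ = 8.43 rad/s
Differentiating the loop-closure r₂e^{iθ₂}+r₃e^{iθ₃}=r₁+r₄e^{iθ₄} gives r₂ω₂e^{iθ₂}+r₃ω₃e^{iθ₃}=r₄ω₄e^{iθ₄}.
Eliminating the other unknown: ω₄ = r₂ω₂ sin(θ₂−θ₃) / [r₄ sin(θ₄−θ₃)].
Numerator sine = +0.49546; denominator sine = -0.75471.
Result = 0.0568·8.43·(+0.49546) / (0.0924·(-0.75471)) = -3.402 rad/s; magnitude 3.402 rad/s.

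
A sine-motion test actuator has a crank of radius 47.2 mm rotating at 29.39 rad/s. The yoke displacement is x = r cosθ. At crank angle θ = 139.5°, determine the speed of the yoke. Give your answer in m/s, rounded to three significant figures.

0.901

ω = 29.39 rad/s
x = r cosθ ⇒ ẋ = −rω sinθ.
|v| = rω|sinθ| = 0.0472·29.39·|sin 139.5°| = 0.90092 m/s.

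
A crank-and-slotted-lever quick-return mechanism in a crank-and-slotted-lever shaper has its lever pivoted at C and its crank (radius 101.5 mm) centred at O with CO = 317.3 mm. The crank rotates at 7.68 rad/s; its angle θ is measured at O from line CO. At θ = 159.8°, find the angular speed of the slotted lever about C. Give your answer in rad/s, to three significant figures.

ω = 7.68 rad/s
Crank pin A relative to C: A = (d + r cosθ, r sinθ); lever angle φ = atan2(r sinθ, d + r cosθ).
Differentiating tanφ: φ̇ = rω(d cosθ + r)/(d² + r² + 2dr cosθ).
d² + r² + 2dr cosθ = |CA|² = 0.0505314 m²;  d cosθ + r = -0.19628 m.
|ω_lever| = |0.1015·7.68·-0.19628| / 0.0505314 = 3.028 rad/s.

3.03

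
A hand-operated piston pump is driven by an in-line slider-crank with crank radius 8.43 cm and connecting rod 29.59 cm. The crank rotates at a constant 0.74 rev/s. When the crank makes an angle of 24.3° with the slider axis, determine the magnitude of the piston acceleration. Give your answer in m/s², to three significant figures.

2.01

ω = 2π·0.74 = 4.65 rad/s
x(θ) = r cosθ + √(L² − r² sin²θ); with ω constant, a = ω²·d²x/dθ².
d²x/dθ² = −r cosθ − r²(cos2θ)/√u − r⁴ sin²2θ/(4u^{3/2}),  u = L² − r² sin²θ = 0.0863534 m².
Substituting r = 0.0843 m, L = 0.2959 m, θ = 24.3°: d²x/dθ² = -0.093104 m.
a = ω²·d²x/dθ² = (4.65)²·(-0.093104) = -2.0128 m/s²;  |a| = 2.0128 m/s².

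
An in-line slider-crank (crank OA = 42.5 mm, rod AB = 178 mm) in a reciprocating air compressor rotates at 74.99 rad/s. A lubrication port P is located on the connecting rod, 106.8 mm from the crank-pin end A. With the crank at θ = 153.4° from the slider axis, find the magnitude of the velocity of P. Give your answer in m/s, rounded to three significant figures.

1.69

ω = 74.99 rad/s.  Crank-pin speed |V_A| = rω = 3.1871 m/s, perpendicular to OA.
Rod angle: sinφ = −(r/L) sinθ ⇒ φ = -6.137°; ω_rod = −rω cosθ/√(L²−r²sin²θ) = +16.102 rad/s.
V_P = V_A + ω_rod × AP, with AP = 0.1068 m along the rod.
Components: V_Px = −rω sinθ − a·ω_rod·sinφ = -1.2432 m/s;  V_Py = rω cosθ + a·ω_rod·cosφ = -1.1399 m/s.
|V_P| = √(V_Px² + V_Py²) = 1.6867 m/s.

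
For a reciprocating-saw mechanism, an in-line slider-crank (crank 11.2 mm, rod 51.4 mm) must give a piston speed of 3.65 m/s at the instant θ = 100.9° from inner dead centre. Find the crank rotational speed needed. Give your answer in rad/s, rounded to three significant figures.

For an in-line slider-crank, |v_piston| = rω|sinθ|·[1 + r cosθ/√(L² − r² sin²θ)].
With r = 0.0112 m, L = 0.0514 m, θ = 100.9°: the bracketed kinematic factor |dx/dθ| = 0.010534 m.
ω = v/|dx/dθ| = 3.65/0.010534 = 346.5 rad/s.

346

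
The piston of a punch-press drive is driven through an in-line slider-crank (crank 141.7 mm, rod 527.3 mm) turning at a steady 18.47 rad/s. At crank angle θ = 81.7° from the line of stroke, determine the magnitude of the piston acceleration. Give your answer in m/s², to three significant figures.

5.91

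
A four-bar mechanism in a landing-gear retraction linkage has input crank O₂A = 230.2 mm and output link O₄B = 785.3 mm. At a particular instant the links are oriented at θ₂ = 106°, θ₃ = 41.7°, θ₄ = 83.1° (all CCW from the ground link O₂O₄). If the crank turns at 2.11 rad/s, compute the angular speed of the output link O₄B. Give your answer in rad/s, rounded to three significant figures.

0.843

ω₂ = 2.11 rad/s
Differentiating the loop-closure r₂e^{iθ₂}+r₃e^{iθ₃}=r₁+r₄e^{iθ₄} gives r₂ω₂e^{iθ₂}+r₃ω₃e^{iθ₃}=r₄ω₄e^{iθ₄}.
Eliminating the other unknown: ω₄ = r₂ω₂ sin(θ₂−θ₃) / [r₄ sin(θ₄−θ₃)].
Numerator sine = +0.90108; denominator sine = +0.66131.
Result = 0.2302·2.11·(+0.90108) / (0.7853·(+0.66131)) = +0.84277 rad/s; magnitude 0.84277 rad/s.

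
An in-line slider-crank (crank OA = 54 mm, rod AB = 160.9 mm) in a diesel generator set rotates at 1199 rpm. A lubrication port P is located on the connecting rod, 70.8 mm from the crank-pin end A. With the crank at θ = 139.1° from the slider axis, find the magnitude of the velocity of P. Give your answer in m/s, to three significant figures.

ω = 125.6 rad/s.  Crank-pin speed |V_A| = rω = 6.7802 m/s, perpendicular to OA.
Rod angle: sinφ = −(r/L) sinθ ⇒ φ = -12.694°; ω_rod = −rω cosθ/√(L²−r²sin²θ) = +32.649 rad/s.
V_P = V_A + ω_rod × AP, with AP = 0.0708 m along the rod.
Components: V_Px = −rω sinθ − a·ω_rod·sinφ = -3.9313 m/s;  V_Py = rω cosθ + a·ω_rod·cosφ = -2.8698 m/s.
|V_P| = √(V_Px² + V_Py²) = 4.8673 m/s.

4.87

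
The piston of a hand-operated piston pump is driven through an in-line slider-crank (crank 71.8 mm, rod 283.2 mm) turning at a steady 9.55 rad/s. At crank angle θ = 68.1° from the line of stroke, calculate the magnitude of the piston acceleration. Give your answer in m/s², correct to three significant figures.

ω = 9.55 rad/s
x(θ) = r cosθ + √(L² − r² sin²θ); with ω constant, a = ω²·d²x/dθ².
d²x/dθ² = −r cosθ − r²(cos2θ)/√u − r⁴ sin²2θ/(4u^{3/2}),  u = L² − r² sin²θ = 0.0757642 m².
Substituting r = 0.0718 m, L = 0.2832 m, θ = 68.1°: d²x/dθ² = -0.013415 m.
a = ω²·d²x/dθ² = (9.55)²·(-0.013415) = -1.2235 m/s²;  |a| = 1.2235 m/s².

1.22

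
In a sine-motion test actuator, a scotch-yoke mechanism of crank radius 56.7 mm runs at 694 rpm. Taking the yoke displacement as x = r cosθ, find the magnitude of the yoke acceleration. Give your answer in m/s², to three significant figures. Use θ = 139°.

ω = 72.68 rad/s (from 694 rpm).
x = r cosθ ⇒ ẍ = −rω² cosθ (ω constant).
|a| = rω²|cosθ| = 0.0567·(72.68)²·|cos 139°| = 226.02 m/s².

226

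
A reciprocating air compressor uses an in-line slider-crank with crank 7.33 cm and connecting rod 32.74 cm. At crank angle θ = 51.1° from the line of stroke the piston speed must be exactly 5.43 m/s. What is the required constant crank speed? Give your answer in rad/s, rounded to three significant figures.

For an in-line slider-crank, |v_piston| = rω|sinθ|·[1 + r cosθ/√(L² − r² sin²θ)].
With r = 0.0733 m, L = 0.3274 m, θ = 51.1°: the bracketed kinematic factor |dx/dθ| = 0.06519 m.
ω = v/|dx/dθ| = 5.43/0.06519 = 83.295 rad/s.

83.3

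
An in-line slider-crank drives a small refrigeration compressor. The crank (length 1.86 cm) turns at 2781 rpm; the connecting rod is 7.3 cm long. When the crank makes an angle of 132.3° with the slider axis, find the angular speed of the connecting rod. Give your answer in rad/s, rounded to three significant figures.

50.9

ω = 291.2 rad/s (converted from 2781 rpm).
The rod makes angle φ with the slider axis where L sinφ = r sinθ; differentiating, L cosφ·φ̇ = r ω cosθ.
L cosφ = √(L² − r² sin²θ) = 0.071692 m.
|ω_rod| = r ω |cosθ| / √(L² − r² sin²θ) = 0.0186·291.2·0.67301/0.071692 = 50.85 rad/s.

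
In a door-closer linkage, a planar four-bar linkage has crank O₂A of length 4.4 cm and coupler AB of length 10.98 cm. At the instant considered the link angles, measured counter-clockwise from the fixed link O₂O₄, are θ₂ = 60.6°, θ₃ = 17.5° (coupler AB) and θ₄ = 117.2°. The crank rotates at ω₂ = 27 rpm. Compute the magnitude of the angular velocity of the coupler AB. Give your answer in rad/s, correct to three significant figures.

0.960

ω₂ = 2.827 rad/s (from 27 rpm).
Differentiating the loop-closure r₂e^{iθ₂}+r₃e^{iθ₃}=r₁+r₄e^{iθ₄} gives r₂ω₂e^{iθ₂}+r₃ω₃e^{iθ₃}=r₄ω₄e^{iθ₄}.
Eliminating the other unknown: ω₃ = r₂ω₂ sin(θ₄−θ₂) / [r₃ sin(θ₃−θ₄)].
Numerator sine = +0.83485; denominator sine = -0.98570.
Result = 0.044·2.827·(+0.83485) / (0.1098·(-0.98570)) = -0.95963 rad/s; magnitude 0.95963 rad/s.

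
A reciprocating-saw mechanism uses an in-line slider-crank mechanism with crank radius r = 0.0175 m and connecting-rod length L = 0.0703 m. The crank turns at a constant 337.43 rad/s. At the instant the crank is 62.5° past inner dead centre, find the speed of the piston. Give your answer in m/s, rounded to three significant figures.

ω = 337.4 rad/s
For an in-line slider-crank, x = r cosθ + √(L² − r² sin²θ), so v = −rω sinθ·[1 + r cosθ/√(L² − r² sin²θ)].
With r = 0.0175 m, L = 0.0703 m, θ = 62.5°: √(L² − r² sin²θ) = 0.068565 m.
v = −0.0175·337.4·0.88701·[1 + 0.0175·0.46175/0.068565] = -5.8551 m/s.
|v| = 5.8551 m/s.

5.86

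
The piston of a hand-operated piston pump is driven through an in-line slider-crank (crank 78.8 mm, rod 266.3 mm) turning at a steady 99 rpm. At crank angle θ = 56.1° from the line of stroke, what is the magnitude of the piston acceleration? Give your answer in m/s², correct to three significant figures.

ω = 2π·99/60 = 10.37 rad/s
x(θ) = r cosθ + √(L² − r² sin²θ); with ω constant, a = ω²·d²x/dθ².
d²x/dθ² = −r cosθ − r²(cos2θ)/√u − r⁴ sin²2θ/(4u^{3/2}),  u = L² − r² sin²θ = 0.0666379 m².
Substituting r = 0.0788 m, L = 0.2663 m, θ = 56.1°: d²x/dθ² = -0.035342 m.
a = ω²·d²x/dθ² = (10.37)²·(-0.035342) = -3.7986 m/s²;  |a| = 3.7986 m/s².

3.80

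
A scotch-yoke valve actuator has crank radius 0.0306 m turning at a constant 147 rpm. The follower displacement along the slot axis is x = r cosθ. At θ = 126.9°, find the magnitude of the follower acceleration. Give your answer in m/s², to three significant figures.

4.35

ω = 15.39 rad/s (from 147 rpm).
x = r cosθ ⇒ ẍ = −rω² cosθ (ω constant).
|a| = rω²|cosθ| = 0.0306·(15.39)²·|cos 126.9°| = 4.3538 m/s².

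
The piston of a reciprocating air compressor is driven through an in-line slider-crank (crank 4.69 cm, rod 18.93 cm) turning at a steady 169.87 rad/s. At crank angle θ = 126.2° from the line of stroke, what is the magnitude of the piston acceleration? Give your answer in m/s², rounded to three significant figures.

898

ω = 169.9 rad/s
x(θ) = r cosθ + √(L² − r² sin²θ); with ω constant, a = ω²·d²x/dθ².
d²x/dθ² = −r cosθ − r²(cos2θ)/√u − r⁴ sin²2θ/(4u^{3/2}),  u = L² − r² sin²θ = 0.0344021 m².
Substituting r = 0.0469 m, L = 0.1893 m, θ = 126.2°: d²x/dθ² = +0.031113 m.
a = ω²·d²x/dθ² = (169.9)²·(+0.031113) = +897.79 m/s²;  |a| = 897.79 m/s².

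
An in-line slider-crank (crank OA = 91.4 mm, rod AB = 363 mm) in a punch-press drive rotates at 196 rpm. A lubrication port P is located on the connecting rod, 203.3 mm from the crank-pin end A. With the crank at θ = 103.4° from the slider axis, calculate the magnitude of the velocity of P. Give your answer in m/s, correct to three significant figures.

1.77

ω = 20.53 rad/s.  Crank-pin speed |V_A| = rω = 1.876 m/s, perpendicular to OA.
Rod angle: sinφ = −(r/L) sinθ ⇒ φ = -14.178°; ω_rod = −rω cosθ/√(L²−r²sin²θ) = +1.2353 rad/s.
V_P = V_A + ω_rod × AP, with AP = 0.2033 m along the rod.
Components: V_Px = −rω sinθ − a·ω_rod·sinφ = -1.7634 m/s;  V_Py = rω cosθ + a·ω_rod·cosφ = -0.19127 m/s.
|V_P| = √(V_Px² + V_Py²) = 1.7737 m/s.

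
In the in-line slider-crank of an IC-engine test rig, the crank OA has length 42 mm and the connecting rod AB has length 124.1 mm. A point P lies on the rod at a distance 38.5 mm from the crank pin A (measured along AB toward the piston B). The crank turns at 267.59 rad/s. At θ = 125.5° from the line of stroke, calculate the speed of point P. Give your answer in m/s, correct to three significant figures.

9.68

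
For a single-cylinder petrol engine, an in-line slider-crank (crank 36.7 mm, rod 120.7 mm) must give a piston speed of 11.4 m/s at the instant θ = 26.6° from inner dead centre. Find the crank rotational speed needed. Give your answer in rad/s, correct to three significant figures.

For an in-line slider-crank, |v_piston| = rω|sinθ|·[1 + r cosθ/√(L² − r² sin²θ)].
With r = 0.0367 m, L = 0.1207 m, θ = 26.6°: the bracketed kinematic factor |dx/dθ| = 0.020942 m.
ω = v/|dx/dθ| = 11.4/0.020942 = 544.35 rad/s.

544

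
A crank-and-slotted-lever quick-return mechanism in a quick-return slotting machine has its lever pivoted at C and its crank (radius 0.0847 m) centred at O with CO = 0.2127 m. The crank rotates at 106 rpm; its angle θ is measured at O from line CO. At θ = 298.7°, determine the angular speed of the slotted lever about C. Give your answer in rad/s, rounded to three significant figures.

2.52

ω = 11.1 rad/s (from 106 rpm).
Crank pin A relative to C: A = (d + r cosθ, r sinθ); lever angle φ = atan2(r sinθ, d + r cosθ).
Differentiating tanφ: φ̇ = rω(d cosθ + r)/(d² + r² + 2dr cosθ).
d² + r² + 2dr cosθ = |CA|² = 0.0697185 m²;  d cosθ + r = +0.18684 m.
|ω_lever| = |0.0847·11.1·+0.18684| / 0.0697185 = 2.5197 rad/s.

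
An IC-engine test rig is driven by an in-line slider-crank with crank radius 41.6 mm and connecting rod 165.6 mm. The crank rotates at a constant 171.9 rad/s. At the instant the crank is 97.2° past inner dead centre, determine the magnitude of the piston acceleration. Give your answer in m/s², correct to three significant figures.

ω = 171.9 rad/s
x(θ) = r cosθ + √(L² − r² sin²θ); with ω constant, a = ω²·d²x/dθ².
d²x/dθ² = −r cosθ − r²(cos2θ)/√u − r⁴ sin²2θ/(4u^{3/2}),  u = L² − r² sin²θ = 0.02572 m².
Substituting r = 0.0416 m, L = 0.1656 m, θ = 97.2°: d²x/dθ² = +0.015654 m.
a = ω²·d²x/dθ² = (171.9)²·(+0.015654) = +462.58 m/s²;  |a| = 462.58 m/s².

463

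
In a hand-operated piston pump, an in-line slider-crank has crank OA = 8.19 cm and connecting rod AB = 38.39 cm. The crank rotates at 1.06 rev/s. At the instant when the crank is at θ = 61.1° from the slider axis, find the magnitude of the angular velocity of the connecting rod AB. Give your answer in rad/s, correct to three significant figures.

0.699

ω = 6.66 rad/s (converted from 1.06 rev/s).
The rod makes angle φ with the slider axis where L sinφ = r sinθ; differentiating, L cosφ·φ̇ = r ω cosθ.
L cosφ = √(L² − r² sin²θ) = 0.37714 m.
|ω_rod| = r ω |cosθ| / √(L² − r² sin²θ) = 0.0819·6.66·0.48328/0.37714 = 0.69898 rad/s.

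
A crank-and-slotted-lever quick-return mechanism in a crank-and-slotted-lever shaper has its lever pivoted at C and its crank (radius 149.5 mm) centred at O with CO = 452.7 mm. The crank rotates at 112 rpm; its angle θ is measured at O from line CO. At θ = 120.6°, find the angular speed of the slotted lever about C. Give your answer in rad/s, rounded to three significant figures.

0.896

ω = 11.73 rad/s (from 112 rpm).
Crank pin A relative to C: A = (d + r cosθ, r sinθ); lever angle φ = atan2(r sinθ, d + r cosθ).
Differentiating tanφ: φ̇ = rω(d cosθ + r)/(d² + r² + 2dr cosθ).
d² + r² + 2dr cosθ = |CA|² = 0.158385 m²;  d cosθ + r = -0.080943 m.
|ω_lever| = |0.1495·11.73·-0.080943| / 0.158385 = 0.89609 rad/s.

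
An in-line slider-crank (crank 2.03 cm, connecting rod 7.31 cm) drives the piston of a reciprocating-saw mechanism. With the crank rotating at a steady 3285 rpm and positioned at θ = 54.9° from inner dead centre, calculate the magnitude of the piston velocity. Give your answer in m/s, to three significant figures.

6.65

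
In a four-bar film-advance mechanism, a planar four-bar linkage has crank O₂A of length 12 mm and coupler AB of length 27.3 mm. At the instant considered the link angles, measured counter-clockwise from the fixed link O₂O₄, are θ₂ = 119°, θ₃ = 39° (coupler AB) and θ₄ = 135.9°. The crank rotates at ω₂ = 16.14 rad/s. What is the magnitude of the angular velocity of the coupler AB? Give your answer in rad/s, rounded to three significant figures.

ω₂ = 16.14 rad/s
Differentiating the loop-closure r₂e^{iθ₂}+r₃e^{iθ₃}=r₁+r₄e^{iθ₄} gives r₂ω₂e^{iθ₂}+r₃ω₃e^{iθ₃}=r₄ω₄e^{iθ₄}.
Eliminating the other unknown: ω₃ = r₂ω₂ sin(θ₄−θ₂) / [r₃ sin(θ₃−θ₄)].
Numerator sine = +0.29070; denominator sine = -0.99276.
Result = 0.012·16.14·(+0.29070) / (0.0273·(-0.99276)) = -2.0774 rad/s; magnitude 2.0774 rad/s.

2.08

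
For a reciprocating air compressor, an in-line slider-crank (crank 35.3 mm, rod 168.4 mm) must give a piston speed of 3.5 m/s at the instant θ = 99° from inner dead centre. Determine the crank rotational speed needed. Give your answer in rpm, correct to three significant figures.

For an in-line slider-crank, |v_piston| = rω|sinθ|·[1 + r cosθ/√(L² − r² sin²θ)].
With r = 0.0353 m, L = 0.1684 m, θ = 99°: the bracketed kinematic factor |dx/dθ| = 0.033697 m.
ω = v/|dx/dθ| = 3.5/0.033697 = 103.87 rad/s.
N = 60ω/(2π) = 991.86 rpm.

992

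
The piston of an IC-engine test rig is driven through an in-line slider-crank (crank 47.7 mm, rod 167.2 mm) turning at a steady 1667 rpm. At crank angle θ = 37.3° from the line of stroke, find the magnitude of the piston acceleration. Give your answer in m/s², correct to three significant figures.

ω = 2π·1667/60 = 174.6 rad/s
x(θ) = r cosθ + √(L² − r² sin²θ); with ω constant, a = ω²·d²x/dθ².
d²x/dθ² = −r cosθ − r²(cos2θ)/√u − r⁴ sin²2θ/(4u^{3/2}),  u = L² − r² sin²θ = 0.0271203 m².
Substituting r = 0.0477 m, L = 0.1672 m, θ = 37.3°: d²x/dθ² = -0.041882 m.
a = ω²·d²x/dθ² = (174.6)²·(-0.041882) = -1276.3 m/s²;  |a| = 1276.3 m/s².

1280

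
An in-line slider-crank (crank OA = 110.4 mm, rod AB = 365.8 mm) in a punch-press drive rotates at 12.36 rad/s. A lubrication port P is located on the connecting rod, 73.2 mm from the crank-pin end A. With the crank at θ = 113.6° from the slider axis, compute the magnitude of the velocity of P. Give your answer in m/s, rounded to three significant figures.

1.29

ω = 12.36 rad/s.  Crank-pin speed |V_A| = rω = 1.3645 m/s, perpendicular to OA.
Rod angle: sinφ = −(r/L) sinθ ⇒ φ = -16.055°; ω_rod = −rω cosθ/√(L²−r²sin²θ) = +1.554 rad/s.
V_P = V_A + ω_rod × AP, with AP = 0.0732 m along the rod.
Components: V_Px = −rω sinθ − a·ω_rod·sinφ = -1.219 m/s;  V_Py = rω cosθ + a·ω_rod·cosφ = -0.43698 m/s.
|V_P| = √(V_Px² + V_Py²) = 1.2949 m/s.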